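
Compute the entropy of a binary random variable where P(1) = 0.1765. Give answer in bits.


H = -p*log2(p) - (1-p)*log2(1-p). -0.1765*log2(0.1765) = 0.441649; -0.8235*log2(0.8235) = 0.230711. H = 0.441649 + 0.230711 = 0.6724

0.6724 bits


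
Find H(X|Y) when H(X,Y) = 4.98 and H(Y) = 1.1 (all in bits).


H(X|Y) = H(X,Y) - H(Y) = 4.98 - 1.1 = 3.88

3.88 bits


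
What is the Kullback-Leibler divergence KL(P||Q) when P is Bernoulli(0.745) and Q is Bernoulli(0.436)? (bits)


KL = p*log2(p/q) + (1-p)*log2((1-p)/(1-q)) = 0.745*log2(0.745/0.436) + 0.255*log2(0.255/0.564) = 0.2838

0.2838 bits


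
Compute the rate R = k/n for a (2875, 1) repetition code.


Rate = k/n = 1/2875

1/2875


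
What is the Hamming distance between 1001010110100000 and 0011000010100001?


Count differing positions: ^ . ^ . . ^ . ^ . . . . . . . ^ = 5 differences

5


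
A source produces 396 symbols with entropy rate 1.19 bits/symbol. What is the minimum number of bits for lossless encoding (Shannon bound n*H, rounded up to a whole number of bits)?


Minimum bits >= n * H = 396 * 1.19 = 471.24, rounded up to a whole number of bits = 472

472 bits


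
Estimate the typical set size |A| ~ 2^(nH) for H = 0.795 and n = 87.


log2|A_typical| = nH = 87 * 0.795 = 69.165, so |A_typical| ~ 2^69.165 = 6.618e+20

6.618e+20


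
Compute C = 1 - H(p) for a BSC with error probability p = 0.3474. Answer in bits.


H(p) = -p*log2(p) - (1-p)*log2(1-p) = -0.3474*log2(0.3474) - 0.6526*log2(0.6526) = 0.529900 + 0.401825 = 0.9317. C = 1 - H(p) = 1 - 0.9317 = 0.0683

0.0683 bits


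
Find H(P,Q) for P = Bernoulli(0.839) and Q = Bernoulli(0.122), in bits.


H(P,Q) = -p*log2(q) - (1-p)*log2(1-q). -0.839*log2(0.122) = 2.546404; -0.161*log2(0.878) = 0.030221. H(P,Q) = 2.546404 + 0.030221 = 2.5766

2.5766 bits


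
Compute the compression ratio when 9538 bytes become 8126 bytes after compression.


Ratio = original / compressed = 9538 / 8126 = 1.1738

1.1738


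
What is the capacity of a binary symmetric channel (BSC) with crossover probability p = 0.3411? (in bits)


H(p) = -p*log2(p) - (1-p)*log2(1-p) = -0.3411*log2(0.3411) - 0.6589*log2(0.6589) = 0.529296 + 0.396571 = 0.9259. C = 1 - H(p) = 1 - 0.9259 = 0.0741

0.0741 bits


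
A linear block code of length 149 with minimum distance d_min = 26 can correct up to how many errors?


Correction capability = floor((d-1)/2) = floor((26-1)/2) = 12

12 errors


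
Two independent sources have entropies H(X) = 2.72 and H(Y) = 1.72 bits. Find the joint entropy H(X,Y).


For independent variables, H(X,Y) = H(X) + H(Y) = 2.72 + 1.72 = 4.44

4.44 bits


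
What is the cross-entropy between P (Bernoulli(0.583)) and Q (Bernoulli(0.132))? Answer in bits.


H(P,Q) = -p*log2(q) - (1-p)*log2(1-q). -0.583*log2(0.132) = 1.703170; -0.417*log2(0.868) = 0.085165. H(P,Q) = 1.703170 + 0.085165 = 1.7883

1.7883 bits


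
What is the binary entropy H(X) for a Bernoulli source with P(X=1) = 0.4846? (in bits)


H = -p*log2(p) - (1-p)*log2(1-p). -0.4846*log2(0.4846) = 0.506472; -0.5154*log2(0.5154) = 0.492844. H = 0.506472 + 0.492844 = 0.9993

0.9993 bits


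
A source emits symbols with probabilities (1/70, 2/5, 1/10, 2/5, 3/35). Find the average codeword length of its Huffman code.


Huffman construction (repeatedly merge the two least-probable nodes; each merge adds 1 bit to every symbol beneath it): 1/70 + 3/35 = 1/10; 1/10 + 1/10 = 1/5; 1/5 + 2/5 = 3/5; 2/5 + 3/5 = 1. Resulting codeword lengths (in the order the probabilities were given): (4, 2, 3, 1, 4). L_avg = sum(p_i * l_i) = 1/70*4 + 2/5*2 + 1/10*3 + 2/5*1 + 3/35*4 = 19/10 = 1.9

1.9 bits


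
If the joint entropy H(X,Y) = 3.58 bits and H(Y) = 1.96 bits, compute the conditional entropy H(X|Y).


H(X|Y) = H(X,Y) - H(Y) = 3.58 - 1.96 = 1.62

1.62 bits


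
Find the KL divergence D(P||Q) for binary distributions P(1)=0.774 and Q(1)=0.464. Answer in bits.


KL = p*log2(p/q) + (1-p)*log2((1-p)/(1-q)) = 0.774*log2(0.774/0.464) + 0.226*log2(0.226/0.536) = 0.2898

0.2898 bits


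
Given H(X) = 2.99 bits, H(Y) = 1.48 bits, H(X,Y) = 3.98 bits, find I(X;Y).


I(X;Y) = H(X) + H(Y) - H(X,Y) = 2.99 + 1.48 - 3.98 = 0.49

0.49 bits


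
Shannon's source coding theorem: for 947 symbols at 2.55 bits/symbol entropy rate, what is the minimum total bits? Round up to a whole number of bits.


Minimum bits >= n * H = 947 * 2.55 = 2414.85, rounded up to a whole number of bits = 2415

2415 bits


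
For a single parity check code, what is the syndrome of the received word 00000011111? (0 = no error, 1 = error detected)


Syndrome = XOR of all bits = 0 XOR 0 XOR 0 XOR 0 XOR 0 XOR 0 XOR 1 XOR 1 XOR 1 XOR 1 XOR 1 = 1

1


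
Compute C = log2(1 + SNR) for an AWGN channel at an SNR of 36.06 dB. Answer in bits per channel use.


SNR_linear = 10^(36.06/10) = 4036.4539; C = log2(1 + SNR_linear) = log2(1 + 4036.4539) = 11.9792

11.9792 bits/channel use


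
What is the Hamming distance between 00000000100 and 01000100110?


Count differing positions: . ^ . . . ^ . . . ^ . = 3 differences

3


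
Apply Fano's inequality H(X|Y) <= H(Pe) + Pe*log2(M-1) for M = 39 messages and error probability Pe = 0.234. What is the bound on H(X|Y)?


H(Pe) = -Pe*log2(Pe) - (1-Pe)*log2(1-Pe) = -0.234*log2(0.234) - 0.766*log2(0.766) = 0.490328 + 0.294591 = 0.7849. Pe*log2(M-1) = 0.234*log2(38) = 1.228015. Bound = H(Pe) + Pe*log2(M-1) = 0.490328 + 0.294591 + 1.228015 = 2.0129

2.0129 bits


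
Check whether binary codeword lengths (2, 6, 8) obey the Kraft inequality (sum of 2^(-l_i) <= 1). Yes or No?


Kraft sum = sum(2^(-l_i)) = 0.2695, need <= 1. Result: satisfied (a binary prefix-free code with these lengths exists)

Yes


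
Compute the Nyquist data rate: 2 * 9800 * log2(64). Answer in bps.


Rate = 2 * B * log2(M) = 2 * 9800 * 6.0 = 117600.0

117600.0 bps


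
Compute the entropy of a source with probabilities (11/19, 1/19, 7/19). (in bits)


H = -sum(p_i * log2(p_i)). Terms: -(11/19)*log2(11/19) = 0.456498; -(1/19)*log2(1/19) = 0.223575; -(7/19)*log2(7/19) = 0.530737. H = 0.456498 + 0.223575 + 0.530737 = 1.2108

1.2108 bits


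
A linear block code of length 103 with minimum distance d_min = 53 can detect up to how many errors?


Detection capability = d_min - 1 = 53 - 1 = 52

52 errors


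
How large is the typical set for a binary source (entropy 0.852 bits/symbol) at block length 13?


log2|A_typical| = nH = 13 * 0.852 = 11.076, so |A_typical| ~ 2^11.076 = 2.159e+03

2.159e+03


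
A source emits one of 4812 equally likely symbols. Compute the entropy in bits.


H = log2(n) = log2(4812) = 12.2324

12.2324 bits


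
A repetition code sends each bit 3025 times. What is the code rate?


Rate = k/n = 1/3025

1/3025


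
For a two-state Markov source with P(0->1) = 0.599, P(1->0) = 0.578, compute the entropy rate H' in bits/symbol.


Stationary distribution: pi_0 = p10/(p01+p10) = 0.4911, pi_1 = 0.5089. Entropy rate H' = pi_0*H(p01) + pi_1*H(p10) = 0.4911*0.9715 + 0.5089*0.9824 = 0.977

0.977 bits/symbol


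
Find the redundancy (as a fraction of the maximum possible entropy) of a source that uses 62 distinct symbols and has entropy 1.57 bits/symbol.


H_max = log2(K) = log2(62) = 5.9542 bits/symbol. Redundancy = 1 - H/H_max = 1 - 1.57/5.9542 = 1 - 0.2637 = 0.7363

0.7363


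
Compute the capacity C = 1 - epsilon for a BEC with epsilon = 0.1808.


C = 1 - epsilon = 1 - 0.1808 = 0.8192

0.8192 bits


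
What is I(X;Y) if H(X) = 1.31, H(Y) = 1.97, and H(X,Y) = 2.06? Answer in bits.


I(X;Y) = H(X) + H(Y) - H(X,Y) = 1.31 + 1.97 - 2.06 = 1.22

1.22 bits


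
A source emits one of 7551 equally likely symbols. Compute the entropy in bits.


H = log2(n) = log2(7551) = 12.8825

12.8825 bits


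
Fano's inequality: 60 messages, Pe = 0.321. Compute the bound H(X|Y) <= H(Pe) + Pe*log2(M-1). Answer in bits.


H(Pe) = -Pe*log2(Pe) - (1-Pe)*log2(1-Pe) = -0.321*log2(0.321) - 0.679*log2(0.679) = 0.526233 + 0.379233 = 0.9055. Pe*log2(M-1) = 0.321*log2(59) = 1.888328. Bound = H(Pe) + Pe*log2(M-1) = 0.526233 + 0.379233 + 1.888328 = 2.7938

2.7938 bits


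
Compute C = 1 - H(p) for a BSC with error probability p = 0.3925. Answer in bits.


H(p) = -p*log2(p) - (1-p)*log2(1-p) = -0.3925*log2(0.3925) - 0.6075*log2(0.6075) = 0.529575 + 0.436819 = 0.9664. C = 1 - H(p) = 1 - 0.9664 = 0.0336

0.0336 bits


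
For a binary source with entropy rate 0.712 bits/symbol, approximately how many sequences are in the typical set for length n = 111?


log2|A_typical| = nH = 111 * 0.712 = 79.032, so |A_typical| ~ 2^79.032 = 6.180e+23

6.180e+23


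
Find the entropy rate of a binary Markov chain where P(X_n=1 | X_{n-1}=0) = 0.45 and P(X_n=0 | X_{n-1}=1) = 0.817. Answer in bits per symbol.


Stationary distribution: pi_0 = p10/(p01+p10) = 0.6448, pi_1 = 0.3552. Entropy rate H' = pi_0*H(p01) + pi_1*H(p10) = 0.6448*0.9928 + 0.3552*0.6866 = 0.884

0.884 bits/symbol


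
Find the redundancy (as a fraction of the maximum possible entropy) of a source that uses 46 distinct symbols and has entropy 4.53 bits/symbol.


H_max = log2(K) = log2(46) = 5.5236 bits/symbol. Redundancy = 1 - H/H_max = 1 - 4.53/5.5236 = 1 - 0.8201 = 0.1799

0.1799


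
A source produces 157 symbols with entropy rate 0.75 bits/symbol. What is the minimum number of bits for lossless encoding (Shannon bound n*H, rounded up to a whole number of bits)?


Minimum bits >= n * H = 157 * 0.75 = 117.75, rounded up to a whole number of bits = 118

118 bits


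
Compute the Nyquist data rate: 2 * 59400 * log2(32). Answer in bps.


Rate = 2 * B * log2(M) = 2 * 59400 * 5.0 = 594000.0

594000.0 bps


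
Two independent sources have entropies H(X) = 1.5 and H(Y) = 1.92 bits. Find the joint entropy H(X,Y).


For independent variables, H(X,Y) = H(X) + H(Y) = 1.5 + 1.92 = 3.42

3.42 bits


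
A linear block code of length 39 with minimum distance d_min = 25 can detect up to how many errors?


Detection capability = d_min - 1 = 25 - 1 = 24

24 errors


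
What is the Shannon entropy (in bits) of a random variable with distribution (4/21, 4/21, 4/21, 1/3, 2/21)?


H = -sum(p_i * log2(p_i)). Terms: -(4/21)*log2(4/21) = 0.455680; -(4/21)*log2(4/21) = 0.455680; -(4/21)*log2(4/21) = 0.455680; -(1/3)*log2(1/3) = 0.528321; -(2/21)*log2(2/21) = 0.323078. H = 0.455680 + 0.455680 + 0.455680 + 0.528321 + 0.323078 = 2.2184

2.2184 bits


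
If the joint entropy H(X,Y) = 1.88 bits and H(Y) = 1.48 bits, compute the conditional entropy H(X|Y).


H(X|Y) = H(X,Y) - H(Y) = 1.88 - 1.48 = 0.4

0.4 bits


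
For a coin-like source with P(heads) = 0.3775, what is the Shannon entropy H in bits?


H = -p*log2(p) - (1-p)*log2(1-p). -0.3775*log2(0.3775) = 0.530558; -0.6225*log2(0.6225) = 0.425699. H = 0.530558 + 0.425699 = 0.9563

0.9563 bits


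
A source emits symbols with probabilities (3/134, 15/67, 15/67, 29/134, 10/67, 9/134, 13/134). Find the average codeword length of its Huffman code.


Huffman construction (repeatedly merge the two least-probable nodes; each merge adds 1 bit to every symbol beneath it): 3/134 + 9/134 = 6/67; 6/67 + 13/134 = 25/134; 10/67 + 25/134 = 45/134; 29/134 + 15/67 = 59/134; 15/67 + 45/134 = 75/134; 59/134 + 75/134 = 1. Resulting codeword lengths (in the order the probabilities were given): (5, 2, 2, 2, 3, 5, 4). L_avg = sum(p_i * l_i) = 3/134*5 + 15/67*2 + 15/67*2 + 29/134*2 + 10/67*3 + 9/134*5 + 13/134*4 = 175/67 = 2.6119

2.6119 bits


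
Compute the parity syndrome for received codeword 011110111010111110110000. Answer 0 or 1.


Syndrome = XOR of all bits = 0 XOR 1 XOR 1 XOR 1 XOR 1 XOR 0 XOR 1 XOR 1 XOR 1 XOR 0 XOR 1 XOR 0 XOR 1 XOR 1 XOR 1 XOR 1 XOR 1 XOR 0 XOR 1 XOR 1 XOR 0 XOR 0 XOR 0 XOR 0 = 1

1


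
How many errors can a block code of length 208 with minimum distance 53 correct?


Correction capability = floor((d-1)/2) = floor((53-1)/2) = 26

26 errors


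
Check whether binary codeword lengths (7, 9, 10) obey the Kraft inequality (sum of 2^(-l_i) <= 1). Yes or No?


Kraft sum = sum(2^(-l_i)) = 0.0107, need <= 1. Result: satisfied (a binary prefix-free code with these lengths exists)

Yes


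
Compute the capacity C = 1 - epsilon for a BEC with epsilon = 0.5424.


C = 1 - epsilon = 1 - 0.5424 = 0.4576

0.4576 bits


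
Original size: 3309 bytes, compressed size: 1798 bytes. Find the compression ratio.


Ratio = original / compressed = 3309 / 1798 = 1.8404

1.8404


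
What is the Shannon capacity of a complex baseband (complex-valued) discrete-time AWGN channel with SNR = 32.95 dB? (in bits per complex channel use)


SNR_linear = 10^(32.95/10) = 1972.4227; C = log2(1 + SNR_linear) = log2(1 + 1972.4227) = 10.9465

10.9465 bits/channel use


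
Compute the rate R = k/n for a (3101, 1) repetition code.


Rate = k/n = 1/3101

1/3101


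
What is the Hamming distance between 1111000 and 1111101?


Count differing positions: . . . . ^ . ^ = 2 differences

2


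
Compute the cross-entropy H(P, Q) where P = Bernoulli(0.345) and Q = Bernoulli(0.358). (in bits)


H(P,Q) = -p*log2(q) - (1-p)*log2(1-q). -0.345*log2(0.358) = 0.511279; -0.655*log2(0.642) = 0.418777. H(P,Q) = 0.511279 + 0.418777 = 0.9301

0.9301 bits


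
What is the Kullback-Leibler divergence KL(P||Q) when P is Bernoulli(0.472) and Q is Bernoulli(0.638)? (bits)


KL = p*log2(p/q) + (1-p)*log2((1-p)/(1-q)) = 0.472*log2(0.472/0.638) + 0.528*log2(0.528/0.362) = 0.0823

0.0823 bits


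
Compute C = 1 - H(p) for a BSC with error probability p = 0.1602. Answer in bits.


H(p) = -p*log2(p) - (1-p)*log2(1-p) = -0.1602*log2(0.1602) - 0.8398*log2(0.8398) = 0.423257 + 0.211531 = 0.6348. C = 1 - H(p) = 1 - 0.6348 = 0.3652

0.3652 bits


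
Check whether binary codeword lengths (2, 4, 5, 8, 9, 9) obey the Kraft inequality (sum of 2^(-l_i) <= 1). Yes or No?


Kraft sum = sum(2^(-l_i)) = 0.3516, need <= 1. Result: satisfied (a binary prefix-free code with these lengths exists)

Yes


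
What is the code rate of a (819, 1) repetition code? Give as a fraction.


Rate = k/n = 1/819

1/819


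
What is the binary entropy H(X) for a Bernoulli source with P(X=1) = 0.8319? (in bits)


H = -p*log2(p) - (1-p)*log2(1-p). -0.8319*log2(0.8319) = 0.220884; -0.1681*log2(0.1681) = 0.432455. H = 0.220884 + 0.432455 = 0.6533

0.6533 bits


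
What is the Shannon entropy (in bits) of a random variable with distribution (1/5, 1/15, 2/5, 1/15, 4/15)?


H = -sum(p_i * log2(p_i)). Terms: -(1/5)*log2(1/5) = 0.464386; -(1/15)*log2(1/15) = 0.260459; -(2/5)*log2(2/5) = 0.528771; -(1/15)*log2(1/15) = 0.260459; -(4/15)*log2(4/15) = 0.508504. H = 0.464386 + 0.260459 + 0.528771 + 0.260459 + 0.508504 = 2.0226

2.0226 bits


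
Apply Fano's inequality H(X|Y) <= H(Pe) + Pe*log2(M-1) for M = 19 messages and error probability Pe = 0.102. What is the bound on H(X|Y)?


H(Pe) = -Pe*log2(Pe) - (1-Pe)*log2(1-Pe) = -0.102*log2(0.102) - 0.898*log2(0.898) = 0.335923 + 0.139381 = 0.4753. Pe*log2(M-1) = 0.102*log2(18) = 0.425332. Bound = H(Pe) + Pe*log2(M-1) = 0.335923 + 0.139381 + 0.425332 = 0.9006

0.9006 bits


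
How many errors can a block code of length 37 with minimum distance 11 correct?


Correction capability = floor((d-1)/2) = floor((11-1)/2) = 5

5 errors


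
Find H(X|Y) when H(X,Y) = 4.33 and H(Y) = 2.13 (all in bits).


H(X|Y) = H(X,Y) - H(Y) = 4.33 - 2.13 = 2.2

2.2 bits


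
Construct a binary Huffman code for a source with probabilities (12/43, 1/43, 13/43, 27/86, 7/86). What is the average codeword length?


Huffman construction (repeatedly merge the two least-probable nodes; each merge adds 1 bit to every symbol beneath it): 1/43 + 7/86 = 9/86; 9/86 + 12/43 = 33/86; 13/43 + 27/86 = 53/86; 33/86 + 53/86 = 1. Resulting codeword lengths (in the order the probabilities were given): (2, 3, 2, 2, 3). L_avg = sum(p_i * l_i) = 12/43*2 + 1/43*3 + 13/43*2 + 27/86*2 + 7/86*3 = 181/86 = 2.1047

2.1047 bits


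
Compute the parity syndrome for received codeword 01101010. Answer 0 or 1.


Syndrome = XOR of all bits = 0 XOR 1 XOR 1 XOR 0 XOR 1 XOR 0 XOR 1 XOR 0 = 0

0


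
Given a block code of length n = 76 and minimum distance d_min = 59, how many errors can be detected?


Detection capability = d_min - 1 = 59 - 1 = 58

58 errors


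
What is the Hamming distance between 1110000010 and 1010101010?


Count differing positions: . ^ . . ^ . ^ . . . = 3 differences

3


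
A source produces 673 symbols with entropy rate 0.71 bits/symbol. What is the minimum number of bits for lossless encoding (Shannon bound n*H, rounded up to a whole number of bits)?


Minimum bits >= n * H = 673 * 0.71 = 477.83, rounded up to a whole number of bits = 478

478 bits


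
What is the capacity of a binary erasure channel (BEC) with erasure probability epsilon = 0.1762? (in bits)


C = 1 - epsilon = 1 - 0.1762 = 0.8238

0.8238 bits


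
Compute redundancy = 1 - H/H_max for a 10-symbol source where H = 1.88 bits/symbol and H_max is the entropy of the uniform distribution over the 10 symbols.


H_max = log2(K) = log2(10) = 3.3219 bits/symbol. Redundancy = 1 - H/H_max = 1 - 1.88/3.3219 = 1 - 0.5659 = 0.4341

0.4341


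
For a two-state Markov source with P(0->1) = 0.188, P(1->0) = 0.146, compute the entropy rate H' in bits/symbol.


Stationary distribution: pi_0 = p10/(p01+p10) = 0.4371, pi_1 = 0.5629. Entropy rate H' = pi_0*H(p01) + pi_1*H(p10) = 0.4371*0.6973 + 0.5629*0.5997 = 0.6424

0.6424 bits/symbol


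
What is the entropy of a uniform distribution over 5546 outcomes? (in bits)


H = log2(n) = log2(5546) = 12.4372

12.4372 bits


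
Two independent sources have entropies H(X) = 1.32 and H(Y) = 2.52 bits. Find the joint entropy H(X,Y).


For independent variables, H(X,Y) = H(X) + H(Y) = 1.32 + 2.52 = 3.84

3.84 bits


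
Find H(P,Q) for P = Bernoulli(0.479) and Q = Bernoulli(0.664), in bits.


H(P,Q) = -p*log2(q) - (1-p)*log2(1-q). -0.479*log2(0.664) = 0.282967; -0.521*log2(0.336) = 0.819776. H(P,Q) = 0.282967 + 0.819776 = 1.1027

1.1027 bits


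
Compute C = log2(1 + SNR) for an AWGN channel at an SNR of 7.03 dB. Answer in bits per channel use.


SNR_linear = 10^(7.03/10) = 5.0466; C = log2(1 + SNR_linear) = log2(1 + 5.0466) = 2.5961

2.5961 bits/channel use


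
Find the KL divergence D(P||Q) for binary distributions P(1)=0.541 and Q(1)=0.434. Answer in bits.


KL = p*log2(p/q) + (1-p)*log2((1-p)/(1-q)) = 0.541*log2(0.541/0.434) + 0.459*log2(0.459/0.566) = 0.0332

0.0332 bits


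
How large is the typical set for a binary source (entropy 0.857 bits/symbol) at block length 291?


log2|A_typical| = nH = 291 * 0.857 = 249.387, so |A_typical| ~ 2^249.387 = 1.183e+75

1.183e+75


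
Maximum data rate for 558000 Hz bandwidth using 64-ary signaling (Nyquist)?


Rate = 2 * B * log2(M) = 2 * 558000 * 6.0 = 6696000.0

6696000.0 bps


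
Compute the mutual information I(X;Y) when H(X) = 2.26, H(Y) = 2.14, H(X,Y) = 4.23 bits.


I(X;Y) = H(X) + H(Y) - H(X,Y) = 2.26 + 2.14 - 4.23 = 0.17

0.17 bits


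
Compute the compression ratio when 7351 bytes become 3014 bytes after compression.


Ratio = original / compressed = 7351 / 3014 = 2.439

2.439


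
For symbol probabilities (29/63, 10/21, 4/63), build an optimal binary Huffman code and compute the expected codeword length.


Huffman construction (repeatedly merge the two least-probable nodes; each merge adds 1 bit to every symbol beneath it): 4/63 + 29/63 = 11/21; 10/21 + 11/21 = 1. Resulting codeword lengths (in the order the probabilities were given): (2, 1, 2). L_avg = sum(p_i * l_i) = 29/63*2 + 10/21*1 + 4/63*2 = 32/21 = 1.5238

1.5238 bits


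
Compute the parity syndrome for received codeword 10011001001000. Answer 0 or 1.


Syndrome = XOR of all bits = 1 XOR 0 XOR 0 XOR 1 XOR 1 XOR 0 XOR 0 XOR 1 XOR 0 XOR 0 XOR 1 XOR 0 XOR 0 XOR 0 = 1

1


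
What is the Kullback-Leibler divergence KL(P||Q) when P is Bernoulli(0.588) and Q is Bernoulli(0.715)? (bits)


KL = p*log2(p/q) + (1-p)*log2((1-p)/(1-q)) = 0.588*log2(0.588/0.715) + 0.412*log2(0.412/0.285) = 0.0532

0.0532 bits


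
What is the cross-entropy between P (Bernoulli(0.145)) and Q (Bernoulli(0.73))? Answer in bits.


H(P,Q) = -p*log2(q) - (1-p)*log2(1-q). -0.145*log2(0.73) = 0.065835; -0.855*log2(0.27) = 1.615068. H(P,Q) = 0.065835 + 1.615068 = 1.6809

1.6809 bits


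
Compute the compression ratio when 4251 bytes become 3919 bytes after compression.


Ratio = original / compressed = 4251 / 3919 = 1.0847

1.0847


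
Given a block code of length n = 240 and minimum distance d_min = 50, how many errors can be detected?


Detection capability = d_min - 1 = 50 - 1 = 49

49 errors


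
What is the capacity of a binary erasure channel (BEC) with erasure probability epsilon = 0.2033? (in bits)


C = 1 - epsilon = 1 - 0.2033 = 0.7967

0.7967 bits


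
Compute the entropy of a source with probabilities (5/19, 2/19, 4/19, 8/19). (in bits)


H = -sum(p_i * log2(p_i)). Terms: -(5/19)*log2(5/19) = 0.506842; -(2/19)*log2(2/19) = 0.341887; -(4/19)*log2(4/19) = 0.473248; -(8/19)*log2(8/19) = 0.525443. H = 0.506842 + 0.341887 + 0.473248 + 0.525443 = 1.8474

1.8474 bits


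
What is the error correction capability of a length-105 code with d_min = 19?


Correction capability = floor((d-1)/2) = floor((19-1)/2) = 9

9 errors


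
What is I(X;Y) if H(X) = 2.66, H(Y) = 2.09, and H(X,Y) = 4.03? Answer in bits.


I(X;Y) = H(X) + H(Y) - H(X,Y) = 2.66 + 2.09 - 4.03 = 0.72

0.72 bits


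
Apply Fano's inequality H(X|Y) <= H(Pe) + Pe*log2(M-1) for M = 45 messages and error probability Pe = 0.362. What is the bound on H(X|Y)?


H(Pe) = -Pe*log2(Pe) - (1-Pe)*log2(1-Pe) = -0.362*log2(0.362) - 0.638*log2(0.638) = 0.530670 + 0.413661 = 0.9443. Pe*log2(M-1) = 0.362*log2(44) = 1.976314. Bound = H(Pe) + Pe*log2(M-1) = 0.530670 + 0.413661 + 1.976314 = 2.9206

2.9206 bits


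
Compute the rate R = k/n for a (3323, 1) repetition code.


Rate = k/n = 1/3323

1/3323


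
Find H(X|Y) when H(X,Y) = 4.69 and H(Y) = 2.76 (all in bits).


H(X|Y) = H(X,Y) - H(Y) = 4.69 - 2.76 = 1.93

1.93 bits


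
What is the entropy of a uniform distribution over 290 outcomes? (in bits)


H = log2(n) = log2(290) = 8.1799

8.1799 bits


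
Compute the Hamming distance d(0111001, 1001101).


Count differing positions: ^ ^ ^ . ^ . . = 4 differences

4


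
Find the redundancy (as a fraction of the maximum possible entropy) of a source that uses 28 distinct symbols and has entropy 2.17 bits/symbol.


H_max = log2(K) = log2(28) = 4.8074 bits/symbol. Redundancy = 1 - H/H_max = 1 - 2.17/4.8074 = 1 - 0.4514 = 0.5486

0.5486


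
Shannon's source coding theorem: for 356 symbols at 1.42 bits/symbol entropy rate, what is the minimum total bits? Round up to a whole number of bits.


Minimum bits >= n * H = 356 * 1.42 = 505.52, rounded up to a whole number of bits = 506

506 bits


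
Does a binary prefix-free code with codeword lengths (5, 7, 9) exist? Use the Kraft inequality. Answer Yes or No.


Kraft sum = sum(2^(-l_i)) = 0.041, need <= 1. Result: satisfied (a binary prefix-free code with these lengths exists)

Yes


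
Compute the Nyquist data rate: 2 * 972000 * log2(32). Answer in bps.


Rate = 2 * B * log2(M) = 2 * 972000 * 5.0 = 9720000.0

9720000.0 bps


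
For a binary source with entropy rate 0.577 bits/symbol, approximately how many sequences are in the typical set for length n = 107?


log2|A_typical| = nH = 107 * 0.577 = 61.739, so |A_typical| ~ 2^61.739 = 3.848e+18

3.848e+18


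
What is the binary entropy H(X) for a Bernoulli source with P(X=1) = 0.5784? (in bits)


H = -p*log2(p) - (1-p)*log2(1-p). -0.5784*log2(0.5784) = 0.456855; -0.4216*log2(0.4216) = 0.525336. H = 0.456855 + 0.525336 = 0.9822

0.9822 bits


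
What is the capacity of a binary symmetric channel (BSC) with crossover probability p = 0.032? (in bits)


H(p) = -p*log2(p) - (1-p)*log2(1-p) = -0.032*log2(0.032) - 0.968*log2(0.968) = 0.158905 + 0.045420 = 0.2043. C = 1 - H(p) = 1 - 0.2043 = 0.7957

0.7957 bits


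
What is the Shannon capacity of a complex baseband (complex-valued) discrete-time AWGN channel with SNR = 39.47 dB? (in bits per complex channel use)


SNR_linear = 10^(39.47/10) = 8851.1561; C = log2(1 + SNR_linear) = log2(1 + 8851.1561) = 13.1118

13.1118 bits/channel use


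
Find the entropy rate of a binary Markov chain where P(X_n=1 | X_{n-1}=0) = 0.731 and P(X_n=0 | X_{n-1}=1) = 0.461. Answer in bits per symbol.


Stationary distribution: pi_0 = p10/(p01+p10) = 0.3867, pi_1 = 0.6133. Entropy rate H' = pi_0*H(p01) + pi_1*H(p10) = 0.3867*0.84 + 0.6133*0.9956 = 0.9354

0.9354 bits/symbol


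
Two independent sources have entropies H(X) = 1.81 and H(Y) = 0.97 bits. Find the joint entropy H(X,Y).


For independent variables, H(X,Y) = H(X) + H(Y) = 1.81 + 0.97 = 2.78

2.78 bits


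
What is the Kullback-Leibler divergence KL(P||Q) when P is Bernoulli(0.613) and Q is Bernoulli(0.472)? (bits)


KL = p*log2(p/q) + (1-p)*log2((1-p)/(1-q)) = 0.613*log2(0.613/0.472) + 0.387*log2(0.387/0.528) = 0.0577

0.0577 bits


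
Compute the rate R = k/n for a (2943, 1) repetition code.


Rate = k/n = 1/2943

1/2943


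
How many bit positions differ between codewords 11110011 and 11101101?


Count differing positions: . . . ^ ^ ^ ^ . = 4 differences

4


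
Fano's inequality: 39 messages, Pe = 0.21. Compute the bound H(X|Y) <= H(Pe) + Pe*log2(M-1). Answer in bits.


H(Pe) = -Pe*log2(Pe) - (1-Pe)*log2(1-Pe) = -0.21*log2(0.21) - 0.79*log2(0.79) = 0.472823 + 0.268660 = 0.7415. Pe*log2(M-1) = 0.21*log2(38) = 1.102065. Bound = H(Pe) + Pe*log2(M-1) = 0.472823 + 0.268660 + 1.102065 = 1.8435

1.8435 bits


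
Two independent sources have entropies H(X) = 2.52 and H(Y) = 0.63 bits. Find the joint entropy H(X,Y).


For independent variables, H(X,Y) = H(X) + H(Y) = 2.52 + 0.63 = 3.15

3.15 bits


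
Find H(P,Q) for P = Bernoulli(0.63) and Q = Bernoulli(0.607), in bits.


H(P,Q) = -p*log2(q) - (1-p)*log2(1-q). -0.63*log2(0.607) = 0.453746; -0.37*log2(0.393) = 0.498538. H(P,Q) = 0.453746 + 0.498538 = 0.9523

0.9523 bits


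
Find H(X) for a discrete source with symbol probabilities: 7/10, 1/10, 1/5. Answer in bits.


H = -sum(p_i * log2(p_i)). Terms: -(7/10)*log2(7/10) = 0.360201; -(1/10)*log2(1/10) = 0.332193; -(1/5)*log2(1/5) = 0.464386. H = 0.360201 + 0.332193 + 0.464386 = 1.1568

1.1568 bits


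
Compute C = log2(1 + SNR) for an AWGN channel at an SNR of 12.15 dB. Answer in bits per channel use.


SNR_linear = 10^(12.15/10) = 16.4059; C = log2(1 + SNR_linear) = log2(1 + 16.4059) = 4.1215

4.1215 bits/channel use


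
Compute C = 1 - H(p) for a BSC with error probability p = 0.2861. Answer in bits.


H(p) = -p*log2(p) - (1-p)*log2(1-p) = -0.2861*log2(0.2861) - 0.7139*log2(0.7139) = 0.516527 + 0.347103 = 0.8636. C = 1 - H(p) = 1 - 0.8636 = 0.1364

0.1364 bits


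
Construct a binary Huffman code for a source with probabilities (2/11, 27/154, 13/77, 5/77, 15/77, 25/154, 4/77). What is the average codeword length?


Huffman construction (repeatedly merge the two least-probable nodes; each merge adds 1 bit to every symbol beneath it): 4/77 + 5/77 = 9/77; 9/77 + 25/154 = 43/154; 13/77 + 27/154 = 53/154; 2/11 + 15/77 = 29/77; 43/154 + 53/154 = 48/77; 29/77 + 48/77 = 1. Resulting codeword lengths (in the order the probabilities were given): (2, 3, 3, 4, 2, 3, 4). L_avg = sum(p_i * l_i) = 2/11*2 + 27/154*3 + 13/77*3 + 5/77*4 + 15/77*2 + 25/154*3 + 4/77*4 = 211/77 = 2.7403

2.7403 bits


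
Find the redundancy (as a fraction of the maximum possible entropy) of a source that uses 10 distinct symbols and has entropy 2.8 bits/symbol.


H_max = log2(K) = log2(10) = 3.3219 bits/symbol. Redundancy = 1 - H/H_max = 1 - 2.8/3.3219 = 1 - 0.8429 = 0.1571

0.1571


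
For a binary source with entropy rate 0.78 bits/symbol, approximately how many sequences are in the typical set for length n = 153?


log2|A_typical| = nH = 153 * 0.78 = 119.34, so |A_typical| ~ 2^119.34 = 8.412e+35

8.412e+35


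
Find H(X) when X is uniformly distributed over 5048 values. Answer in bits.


H = log2(n) = log2(5048) = 12.3015

12.3015 bits


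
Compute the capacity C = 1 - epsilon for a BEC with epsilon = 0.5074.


C = 1 - epsilon = 1 - 0.5074 = 0.4926

0.4926 bits


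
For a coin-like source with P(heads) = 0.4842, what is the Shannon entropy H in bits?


H = -p*log2(p) - (1-p)*log2(1-p). -0.4842*log2(0.4842) = 0.506631; -0.5158*log2(0.5158) = 0.492649. H = 0.506631 + 0.492649 = 0.9993

0.9993 bits


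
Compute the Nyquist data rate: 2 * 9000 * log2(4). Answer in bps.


Rate = 2 * B * log2(M) = 2 * 9000 * 2.0 = 36000.0

36000.0 bps


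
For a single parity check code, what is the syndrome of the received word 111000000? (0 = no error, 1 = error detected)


Syndrome = XOR of all bits = 1 XOR 1 XOR 1 XOR 0 XOR 0 XOR 0 XOR 0 XOR 0 XOR 0 = 1

1


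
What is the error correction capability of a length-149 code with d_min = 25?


Correction capability = floor((d-1)/2) = floor((25-1)/2) = 12

12 errors


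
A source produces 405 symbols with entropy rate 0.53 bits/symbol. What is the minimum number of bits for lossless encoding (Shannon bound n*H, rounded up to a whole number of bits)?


Minimum bits >= n * H = 405 * 0.53 = 214.65, rounded up to a whole number of bits = 215

215 bits


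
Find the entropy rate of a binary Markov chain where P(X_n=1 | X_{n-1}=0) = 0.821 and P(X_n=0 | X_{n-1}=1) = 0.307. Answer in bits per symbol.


Stationary distribution: pi_0 = p10/(p01+p10) = 0.2722, pi_1 = 0.7278. Entropy rate H' = pi_0*H(p01) + pi_1*H(p10) = 0.2722*0.6779 + 0.7278*0.8897 = 0.832

0.832 bits/symbol


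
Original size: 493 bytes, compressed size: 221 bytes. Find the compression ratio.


Ratio = original / compressed = 493 / 221 = 2.2308

2.2308


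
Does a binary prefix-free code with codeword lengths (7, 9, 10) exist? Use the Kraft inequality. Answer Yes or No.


Kraft sum = sum(2^(-l_i)) = 0.0107, need <= 1. Result: satisfied (a binary prefix-free code with these lengths exists)

Yes


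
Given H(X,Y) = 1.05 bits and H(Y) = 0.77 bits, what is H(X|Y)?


H(X|Y) = H(X,Y) - H(Y) = 1.05 - 0.77 = 0.28

0.28 bits


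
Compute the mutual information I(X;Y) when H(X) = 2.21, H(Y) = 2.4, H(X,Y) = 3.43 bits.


I(X;Y) = H(X) + H(Y) - H(X,Y) = 2.21 + 2.4 - 3.43 = 1.18

1.18 bits


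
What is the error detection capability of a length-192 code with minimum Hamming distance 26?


Detection capability = d_min - 1 = 26 - 1 = 25

25 errors


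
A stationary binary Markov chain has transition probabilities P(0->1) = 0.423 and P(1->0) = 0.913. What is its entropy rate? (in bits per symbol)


Stationary distribution: pi_0 = p10/(p01+p10) = 0.6834, pi_1 = 0.3166. Entropy rate H' = pi_0*H(p01) + pi_1*H(p10) = 0.6834*0.9828 + 0.3166*0.4264 = 0.8066

0.8066 bits/symbol


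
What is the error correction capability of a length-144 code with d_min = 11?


Correction capability = floor((d-1)/2) = floor((11-1)/2) = 5

5 errors


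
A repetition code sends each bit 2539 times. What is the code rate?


Rate = k/n = 1/2539

1/2539


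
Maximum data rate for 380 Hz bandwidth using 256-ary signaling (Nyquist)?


Rate = 2 * B * log2(M) = 2 * 380 * 8.0 = 6080.0

6080.0 bps


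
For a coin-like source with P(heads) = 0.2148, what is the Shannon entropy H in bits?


H = -p*log2(p) - (1-p)*log2(1-p). -0.2148*log2(0.2148) = 0.476627; -0.7852*log2(0.7852) = 0.273931. H = 0.476627 + 0.273931 = 0.7506

0.7506 bits


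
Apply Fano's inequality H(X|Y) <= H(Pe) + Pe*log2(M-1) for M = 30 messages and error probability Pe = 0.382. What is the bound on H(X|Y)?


H(Pe) = -Pe*log2(Pe) - (1-Pe)*log2(1-Pe) = -0.382*log2(0.382) - 0.618*log2(0.618) = 0.530352 + 0.429091 = 0.9594. Pe*log2(M-1) = 0.382*log2(29) = 1.855749. Bound = H(Pe) + Pe*log2(M-1) = 0.530352 + 0.429091 + 1.855749 = 2.8152

2.8152 bits


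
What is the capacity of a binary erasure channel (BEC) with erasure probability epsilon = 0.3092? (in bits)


C = 1 - epsilon = 1 - 0.3092 = 0.6908

0.6908 bits


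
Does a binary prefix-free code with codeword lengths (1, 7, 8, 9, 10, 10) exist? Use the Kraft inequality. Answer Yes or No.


Kraft sum = sum(2^(-l_i)) = 0.5156, need <= 1. Result: satisfied (a binary prefix-free code with these lengths exists)

Yes


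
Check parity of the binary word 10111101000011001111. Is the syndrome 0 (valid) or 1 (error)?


Syndrome = XOR of all bits = 1 XOR 0 XOR 1 XOR 1 XOR 1 XOR 1 XOR 0 XOR 1 XOR 0 XOR 0 XOR 0 XOR 0 XOR 1 XOR 1 XOR 0 XOR 0 XOR 1 XOR 1 XOR 1 XOR 1 = 0

0


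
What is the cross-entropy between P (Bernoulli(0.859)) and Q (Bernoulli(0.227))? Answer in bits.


H(P,Q) = -p*log2(q) - (1-p)*log2(1-q). -0.859*log2(0.227) = 1.837604; -0.141*log2(0.773) = 0.052376. H(P,Q) = 1.837604 + 0.052376 = 1.89

1.89 bits


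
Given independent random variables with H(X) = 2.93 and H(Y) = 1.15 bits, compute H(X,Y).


For independent variables, H(X,Y) = H(X) + H(Y) = 2.93 + 1.15 = 4.08

4.08 bits


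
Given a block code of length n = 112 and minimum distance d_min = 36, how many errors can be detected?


Detection capability = d_min - 1 = 36 - 1 = 35

35 errors


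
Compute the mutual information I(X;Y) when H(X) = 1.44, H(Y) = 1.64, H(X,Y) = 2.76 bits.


I(X;Y) = H(X) + H(Y) - H(X,Y) = 1.44 + 1.64 - 2.76 = 0.32

0.32 bits


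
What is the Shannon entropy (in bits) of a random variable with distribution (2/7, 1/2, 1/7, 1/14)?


H = -sum(p_i * log2(p_i)). Terms: -(2/7)*log2(2/7) = 0.516387; -(1/2)*log2(1/2) = 0.500000; -(1/7)*log2(1/7) = 0.401051; -(1/14)*log2(1/14) = 0.271954. H = 0.516387 + 0.500000 + 0.401051 + 0.271954 = 1.6894

1.6894 bits


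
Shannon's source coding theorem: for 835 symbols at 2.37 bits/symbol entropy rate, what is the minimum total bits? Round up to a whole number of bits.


Minimum bits >= n * H = 835 * 2.37 = 1978.95, rounded up to a whole number of bits = 1979

1979 bits


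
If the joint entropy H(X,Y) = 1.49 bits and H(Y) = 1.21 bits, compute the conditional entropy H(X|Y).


H(X|Y) = H(X,Y) - H(Y) = 1.49 - 1.21 = 0.28

0.28 bits


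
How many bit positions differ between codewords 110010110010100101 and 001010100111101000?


Count differing positions: ^ ^ ^ . . . . ^ . ^ . ^ . . ^ ^ . ^ = 9 differences

9


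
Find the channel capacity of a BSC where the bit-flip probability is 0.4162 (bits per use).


H(p) = -p*log2(p) - (1-p)*log2(1-p) = -0.4162*log2(0.4162) - 0.5838*log2(0.5838) = 0.526348 + 0.453294 = 0.9796. C = 1 - H(p) = 1 - 0.9796 = 0.0204

0.0204 bits


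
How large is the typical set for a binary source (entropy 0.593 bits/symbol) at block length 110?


log2|A_typical| = nH = 110 * 0.593 = 65.23, so |A_typical| ~ 2^65.23 = 4.327e+19

4.327e+19


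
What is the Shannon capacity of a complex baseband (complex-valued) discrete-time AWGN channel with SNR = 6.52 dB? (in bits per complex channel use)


SNR_linear = 10^(6.52/10) = 4.4875; C = log2(1 + SNR_linear) = log2(1 + 4.4875) = 2.4561

2.4561 bits/channel use


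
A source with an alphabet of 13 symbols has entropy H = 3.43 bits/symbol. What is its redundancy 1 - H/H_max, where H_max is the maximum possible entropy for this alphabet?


H_max = log2(K) = log2(13) = 3.7004 bits/symbol. Redundancy = 1 - H/H_max = 1 - 3.43/3.7004 = 1 - 0.9269 = 0.0731

0.0731


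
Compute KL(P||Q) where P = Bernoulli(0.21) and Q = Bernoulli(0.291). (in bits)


KL = p*log2(p/q) + (1-p)*log2((1-p)/(1-q)) = 0.21*log2(0.21/0.291) + 0.79*log2(0.79/0.709) = 0.0245

0.0245 bits


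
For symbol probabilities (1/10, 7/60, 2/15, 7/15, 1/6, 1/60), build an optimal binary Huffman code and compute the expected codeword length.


Huffman construction (repeatedly merge the two least-probable nodes; each merge adds 1 bit to every symbol beneath it): 1/60 + 1/10 = 7/60; 7/60 + 7/60 = 7/30; 2/15 + 1/6 = 3/10; 7/30 + 3/10 = 8/15; 7/15 + 8/15 = 1. Resulting codeword lengths (in the order the probabilities were given): (4, 3, 3, 1, 3, 4). L_avg = sum(p_i * l_i) = 1/10*4 + 7/60*3 + 2/15*3 + 7/15*1 + 1/6*3 + 1/60*4 = 131/60 = 2.1833

2.1833 bits


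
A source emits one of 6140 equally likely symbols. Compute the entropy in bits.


H = log2(n) = log2(6140) = 12.584

12.584 bits


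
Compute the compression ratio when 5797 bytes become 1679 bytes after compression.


Ratio = original / compressed = 5797 / 1679 = 3.4527

3.4527


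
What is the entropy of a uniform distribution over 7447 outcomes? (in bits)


H = log2(n) = log2(7447) = 12.8624

12.8624 bits


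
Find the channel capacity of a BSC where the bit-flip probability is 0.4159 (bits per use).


H(p) = -p*log2(p) - (1-p)*log2(1-p) = -0.4159*log2(0.4159) - 0.5841*log2(0.5841) = 0.526401 + 0.453094 = 0.9795. C = 1 - H(p) = 1 - 0.9795 = 0.0205

0.0205 bits


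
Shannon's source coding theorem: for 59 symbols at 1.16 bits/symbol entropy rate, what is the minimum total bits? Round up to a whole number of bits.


Minimum bits >= n * H = 59 * 1.16 = 68.44, rounded up to a whole number of bits = 69

69 bits


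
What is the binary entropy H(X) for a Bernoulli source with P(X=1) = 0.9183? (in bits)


H = -p*log2(p) - (1-p)*log2(1-p). -0.9183*log2(0.9183) = 0.112917; -0.0817*log2(0.0817) = 0.295225. H = 0.112917 + 0.295225 = 0.4081

0.4081 bits


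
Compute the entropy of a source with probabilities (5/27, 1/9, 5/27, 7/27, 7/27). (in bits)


H = -sum(p_i * log2(p_i)). Terms: -(5/27)*log2(5/27) = 0.450548; -(1/9)*log2(1/9) = 0.352214; -(5/27)*log2(5/27) = 0.450548; -(7/27)*log2(7/27) = 0.504916; -(7/27)*log2(7/27) = 0.504916. H = 0.450548 + 0.352214 + 0.450548 + 0.504916 + 0.504916 = 2.2631

2.2631 bits


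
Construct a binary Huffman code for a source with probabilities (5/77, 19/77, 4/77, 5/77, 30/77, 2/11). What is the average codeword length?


Huffman construction (repeatedly merge the two least-probable nodes; each merge adds 1 bit to every symbol beneath it): 4/77 + 5/77 = 9/77; 5/77 + 9/77 = 2/11; 2/11 + 2/11 = 4/11; 19/77 + 4/11 = 47/77; 30/77 + 47/77 = 1. Resulting codeword lengths (in the order the probabilities were given): (5, 2, 5, 4, 1, 3). L_avg = sum(p_i * l_i) = 5/77*5 + 19/77*2 + 4/77*5 + 5/77*4 + 30/77*1 + 2/11*3 = 25/11 = 2.2727

2.2727 bits


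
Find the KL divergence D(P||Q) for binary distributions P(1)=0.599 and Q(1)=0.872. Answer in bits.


KL = p*log2(p/q) + (1-p)*log2((1-p)/(1-q)) = 0.599*log2(0.599/0.872) + 0.401*log2(0.401/0.128) = 0.3361

0.3361 bits


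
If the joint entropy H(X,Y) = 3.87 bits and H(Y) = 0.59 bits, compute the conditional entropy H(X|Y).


H(X|Y) = H(X,Y) - H(Y) = 3.87 - 0.59 = 3.28

3.28 bits


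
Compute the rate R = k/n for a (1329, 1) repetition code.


Rate = k/n = 1/1329

1/1329


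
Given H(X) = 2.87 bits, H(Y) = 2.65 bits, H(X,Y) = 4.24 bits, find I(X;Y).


I(X;Y) = H(X) + H(Y) - H(X,Y) = 2.87 + 2.65 - 4.24 = 1.28

1.28 bits


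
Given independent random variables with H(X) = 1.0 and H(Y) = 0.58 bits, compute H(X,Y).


For independent variables, H(X,Y) = H(X) + H(Y) = 1.0 + 0.58 = 1.58

1.58 bits


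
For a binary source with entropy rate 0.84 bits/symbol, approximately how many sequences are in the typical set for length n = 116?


log2|A_typical| = nH = 116 * 0.84 = 97.44, so |A_typical| ~ 2^97.44 = 2.150e+29

2.150e+29


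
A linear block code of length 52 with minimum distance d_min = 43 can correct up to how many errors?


Correction capability = floor((d-1)/2) = floor((43-1)/2) = 21

21 errors
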